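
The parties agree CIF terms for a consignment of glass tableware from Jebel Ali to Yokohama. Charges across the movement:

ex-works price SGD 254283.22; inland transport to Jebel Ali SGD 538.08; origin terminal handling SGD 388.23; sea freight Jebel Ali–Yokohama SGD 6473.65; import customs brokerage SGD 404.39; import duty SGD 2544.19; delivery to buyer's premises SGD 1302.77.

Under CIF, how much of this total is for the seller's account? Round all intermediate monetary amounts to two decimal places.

Seller's account: SGD 261683.18

CIF: the seller pays costs through ocean freight and marine insurance to the destination port.
Seller's account: goods 254283.22 + inland to port 538.08 + origin terminal 388.23 + freight 6473.65 = 261683.18
Buyer's account: brokerage 404.39 + duty 2544.19 + delivery 1302.77 = 4251.35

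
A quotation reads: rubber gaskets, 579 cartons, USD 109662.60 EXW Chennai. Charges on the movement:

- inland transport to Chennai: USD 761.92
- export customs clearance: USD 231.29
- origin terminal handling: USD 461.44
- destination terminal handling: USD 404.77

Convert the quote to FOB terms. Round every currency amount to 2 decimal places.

Not relevant to the conversion: destination terminal — on the buyer under both terms; not part of either seller's price.
From EXW to FOB, the seller additionally bears: inland to port, export clearance, origin terminal.
FOB price = 109662.60 + 761.92 + 231.29 + 461.44 = 111117.25

FOB price: USD 111117.25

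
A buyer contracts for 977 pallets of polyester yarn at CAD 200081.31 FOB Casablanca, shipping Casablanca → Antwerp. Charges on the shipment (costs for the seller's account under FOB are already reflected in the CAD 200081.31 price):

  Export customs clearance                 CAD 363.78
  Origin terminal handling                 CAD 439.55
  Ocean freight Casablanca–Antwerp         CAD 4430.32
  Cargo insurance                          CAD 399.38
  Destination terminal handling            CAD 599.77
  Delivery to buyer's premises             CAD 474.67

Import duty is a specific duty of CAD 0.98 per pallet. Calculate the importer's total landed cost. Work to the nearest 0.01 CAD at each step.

Total landed cost: CAD 206942.91

FOB: the seller bears costs until goods are on board at the origin port; the buyer bears freight, insurance and all costs thereafter.
Already in the invoice (seller's account under FOB): export clearance, origin terminal — exclude.
CIF value = FOB price + freight + insurance = 200081.31 + 4430.32 + 399.38 = 204911.01
Import duty = 977 × 0.98 = 957.46
Buyer bears: freight 4430.32 + insurance 399.38 + destination terminal 599.77 + delivery 474.67 + duty 957.46 = 6861.60
Landed cost = invoice 200081.31 + 6861.60 = 206942.91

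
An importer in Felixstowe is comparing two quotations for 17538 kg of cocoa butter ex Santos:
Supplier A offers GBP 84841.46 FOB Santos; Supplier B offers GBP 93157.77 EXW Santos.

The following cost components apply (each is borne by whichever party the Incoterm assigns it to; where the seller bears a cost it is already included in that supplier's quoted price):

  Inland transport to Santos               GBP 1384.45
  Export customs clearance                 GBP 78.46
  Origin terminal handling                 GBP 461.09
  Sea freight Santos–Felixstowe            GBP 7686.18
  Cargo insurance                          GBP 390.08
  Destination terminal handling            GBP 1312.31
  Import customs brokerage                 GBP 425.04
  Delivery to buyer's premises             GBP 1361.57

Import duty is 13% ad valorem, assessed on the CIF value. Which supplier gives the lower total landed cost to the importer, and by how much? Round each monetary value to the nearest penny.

Supplier A (FOB):
CIF value = FOB price + freight + insurance = 84841.46 + 7686.18 + 390.08 = 92917.72
Import duty = 92917.72 × 13% = 12079.30
Buyer bears (A): 7686.18 + 390.08 + 1312.31 + 425.04 + 1361.57 = 11175.18
Landed cost (A) = invoice 84841.46 + 11175.18 + duty 12079.30 = 108095.94
Supplier B (EXW):
CIF value = EXW price + inland to port + export clearance + origin terminal + freight + insurance = 93157.77 + 1384.45 + 78.46 + 461.09 + 7686.18 + 390.08 = 103158.03
Import duty = 103158.03 × 13% = 13410.54
Buyer bears (B): 1384.45 + 78.46 + 461.09 + 7686.18 + 390.08 + 1312.31 + 425.04 + 1361.57 = 13099.18
Landed cost (B) = invoice 93157.77 + 13099.18 + duty 13410.54 = 119667.49
Difference = |108095.94 − 119667.49| = 11571.55

Supplier A is cheaper by GBP 11571.55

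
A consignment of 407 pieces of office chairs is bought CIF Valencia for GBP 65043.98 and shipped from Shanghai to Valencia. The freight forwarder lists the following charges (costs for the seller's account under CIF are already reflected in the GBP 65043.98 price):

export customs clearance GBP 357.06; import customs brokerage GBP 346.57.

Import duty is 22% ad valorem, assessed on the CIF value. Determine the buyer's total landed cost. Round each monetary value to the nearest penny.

Total landed cost: GBP 79700.23

CIF: the seller pays costs through ocean freight and marine insurance to the destination port.
Already in the invoice (seller's account under CIF): export clearance — exclude.
The CIF price already equals the CIF value: 65043.98
Import duty = 65043.98 × 22% = 14309.68
Buyer bears: brokerage 346.57 + duty 14309.68 = 14656.25
Landed cost = invoice 65043.98 + 14656.25 = 79700.23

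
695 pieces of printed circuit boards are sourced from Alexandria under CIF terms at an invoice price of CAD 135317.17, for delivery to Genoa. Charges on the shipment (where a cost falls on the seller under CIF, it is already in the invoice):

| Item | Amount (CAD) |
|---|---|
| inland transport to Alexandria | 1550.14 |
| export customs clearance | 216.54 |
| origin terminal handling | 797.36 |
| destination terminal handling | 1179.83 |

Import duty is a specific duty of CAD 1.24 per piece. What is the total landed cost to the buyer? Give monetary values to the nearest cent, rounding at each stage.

CIF: the seller pays costs through ocean freight and marine insurance to the destination port.
Already in the invoice (seller's account under CIF): inland to port, export clearance, origin terminal — exclude.
The CIF price already equals the CIF value: 135317.17
Import duty = 695 × 1.24 = 861.80
Buyer bears: destination terminal 1179.83 + duty 861.80 = 2041.63
Landed cost = invoice 135317.17 + 2041.63 = 137358.80

Total landed cost: CAD 137358.80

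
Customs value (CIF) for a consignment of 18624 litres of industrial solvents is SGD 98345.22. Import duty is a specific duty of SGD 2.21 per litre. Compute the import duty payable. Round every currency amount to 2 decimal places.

Import duty: SGD 41159.04

Import duty = 18624 × 2.21 = 41159.04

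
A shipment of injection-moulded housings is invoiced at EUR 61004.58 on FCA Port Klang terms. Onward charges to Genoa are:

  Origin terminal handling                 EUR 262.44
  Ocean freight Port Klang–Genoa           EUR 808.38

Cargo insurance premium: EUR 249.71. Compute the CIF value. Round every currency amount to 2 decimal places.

CIF value: EUR 62325.11

CIF = FCA price + pre-shipment costs + freight + insurance
CIF = 61004.58 + 262.44 + 808.38 + 249.71 = 62325.11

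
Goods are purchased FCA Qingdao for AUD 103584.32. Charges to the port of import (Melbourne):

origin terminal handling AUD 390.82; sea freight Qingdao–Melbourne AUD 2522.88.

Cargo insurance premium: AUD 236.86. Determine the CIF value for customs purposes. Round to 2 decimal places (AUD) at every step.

CIF = FCA price + pre-shipment costs + freight + insurance
CIF = 103584.32 + 390.82 + 2522.88 + 236.86 = 106734.88

CIF value: AUD 106734.88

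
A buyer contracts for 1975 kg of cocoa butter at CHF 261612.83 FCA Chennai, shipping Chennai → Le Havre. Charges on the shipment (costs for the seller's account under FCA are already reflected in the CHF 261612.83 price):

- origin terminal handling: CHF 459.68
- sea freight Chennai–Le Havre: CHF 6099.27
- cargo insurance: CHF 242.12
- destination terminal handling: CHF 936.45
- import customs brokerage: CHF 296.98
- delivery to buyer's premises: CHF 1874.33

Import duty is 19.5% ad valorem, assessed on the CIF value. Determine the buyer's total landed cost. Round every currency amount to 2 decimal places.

Total landed cost: CHF 323862.37

FCA: the seller delivers export-cleared goods to the carrier; the buyer bears costs from that point.
CIF value = FCA price + origin terminal + freight + insurance = 261612.83 + 459.68 + 6099.27 + 242.12 = 268413.90
Import duty = 268413.90 × 19.5% = 52340.71
Buyer bears: origin terminal 459.68 + freight 6099.27 + insurance 242.12 + destination terminal 936.45 + brokerage 296.98 + delivery 1874.33 + duty 52340.71 = 62249.54
Landed cost = invoice 261612.83 + 62249.54 = 323862.37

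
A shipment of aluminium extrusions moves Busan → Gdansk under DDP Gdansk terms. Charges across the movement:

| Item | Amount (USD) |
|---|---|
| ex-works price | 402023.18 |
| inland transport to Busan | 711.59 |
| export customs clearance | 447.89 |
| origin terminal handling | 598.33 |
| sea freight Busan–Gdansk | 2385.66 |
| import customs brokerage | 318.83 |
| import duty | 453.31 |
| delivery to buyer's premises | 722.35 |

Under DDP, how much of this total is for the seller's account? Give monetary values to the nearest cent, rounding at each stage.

DDP: the seller bears all costs including import duty.
Seller's account: goods 402023.18 + inland to port 711.59 + export clearance 447.89 + origin terminal 598.33 + freight 2385.66 + brokerage 318.83 + duty 453.31 + delivery 722.35 = 407661.14
Buyer's account: 0.00

Seller's account: USD 407661.14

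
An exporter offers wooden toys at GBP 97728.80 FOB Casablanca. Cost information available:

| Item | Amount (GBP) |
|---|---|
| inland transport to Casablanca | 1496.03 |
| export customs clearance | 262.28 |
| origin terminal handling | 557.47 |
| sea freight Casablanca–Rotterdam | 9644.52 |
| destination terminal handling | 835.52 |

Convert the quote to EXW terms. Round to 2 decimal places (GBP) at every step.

EXW price: GBP 95413.02

Not relevant to the conversion: freight, destination terminal — on the buyer under both terms; not part of either seller's price.
From FOB to EXW, the seller no longer bears: inland to port, export clearance, origin terminal.
EXW price = 97728.80 − 1496.03 − 262.28 − 557.47 = 95413.02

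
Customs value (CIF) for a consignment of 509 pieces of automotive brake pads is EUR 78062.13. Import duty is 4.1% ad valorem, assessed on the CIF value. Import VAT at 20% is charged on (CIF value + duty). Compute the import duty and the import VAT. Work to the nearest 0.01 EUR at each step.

Import duty: EUR 3200.55; import VAT: EUR 16252.54

Import duty = 78062.13 × 4.1% = 3200.55
VAT base = CIF + duty = 78062.13 + 3200.55 = 81262.68
Import VAT = 81262.68 × 20% = 16252.54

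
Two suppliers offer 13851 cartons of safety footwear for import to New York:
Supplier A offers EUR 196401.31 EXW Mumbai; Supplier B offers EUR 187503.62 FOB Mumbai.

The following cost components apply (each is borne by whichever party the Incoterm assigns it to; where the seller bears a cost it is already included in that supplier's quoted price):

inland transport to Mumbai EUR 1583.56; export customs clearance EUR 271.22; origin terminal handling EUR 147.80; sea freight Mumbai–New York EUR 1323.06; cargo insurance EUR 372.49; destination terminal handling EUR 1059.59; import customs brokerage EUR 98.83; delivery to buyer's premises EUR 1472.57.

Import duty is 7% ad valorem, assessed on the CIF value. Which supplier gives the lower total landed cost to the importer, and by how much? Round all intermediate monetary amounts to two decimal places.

Supplier A (EXW):
CIF value = EXW price + inland to port + export clearance + origin terminal + freight + insurance = 196401.31 + 1583.56 + 271.22 + 147.80 + 1323.06 + 372.49 = 200099.44
Import duty = 200099.44 × 7% = 14006.96
Buyer bears (A): 1583.56 + 271.22 + 147.80 + 1323.06 + 372.49 + 1059.59 + 98.83 + 1472.57 = 6329.12
Landed cost (A) = invoice 196401.31 + 6329.12 + duty 14006.96 = 216737.39
Supplier B (FOB):
CIF value = FOB price + freight + insurance = 187503.62 + 1323.06 + 372.49 = 189199.17
Import duty = 189199.17 × 7% = 13243.94
Buyer bears (B): 1323.06 + 372.49 + 1059.59 + 98.83 + 1472.57 = 4326.54
Landed cost (B) = invoice 187503.62 + 4326.54 + duty 13243.94 = 205074.10
Difference = |216737.39 − 205074.10| = 11663.29

Supplier B is cheaper by EUR 11663.29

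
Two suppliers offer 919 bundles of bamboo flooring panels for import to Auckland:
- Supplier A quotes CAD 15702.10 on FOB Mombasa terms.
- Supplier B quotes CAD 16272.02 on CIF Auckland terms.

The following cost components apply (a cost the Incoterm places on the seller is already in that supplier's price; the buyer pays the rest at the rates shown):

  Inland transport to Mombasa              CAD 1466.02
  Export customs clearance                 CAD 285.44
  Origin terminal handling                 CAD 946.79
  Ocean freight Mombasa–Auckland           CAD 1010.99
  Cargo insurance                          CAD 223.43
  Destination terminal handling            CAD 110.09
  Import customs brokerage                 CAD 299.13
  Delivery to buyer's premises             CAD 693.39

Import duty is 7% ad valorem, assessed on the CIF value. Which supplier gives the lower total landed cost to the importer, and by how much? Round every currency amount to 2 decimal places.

Supplier A (FOB):
CIF value = FOB price + freight + insurance = 15702.10 + 1010.99 + 223.43 = 16936.52
Import duty = 16936.52 × 7% = 1185.56
Buyer bears (A): 1010.99 + 223.43 + 110.09 + 299.13 + 693.39 = 2337.03
Landed cost (A) = invoice 15702.10 + 2337.03 + duty 1185.56 = 19224.69
Supplier B (CIF):
The CIF price already equals the CIF value: 16272.02
Import duty = 16272.02 × 7% = 1139.04
Buyer bears (B): 110.09 + 299.13 + 693.39 = 1102.61
Landed cost (B) = invoice 16272.02 + 1102.61 + duty 1139.04 = 18513.67
Difference = |19224.69 − 18513.67| = 711.02

Supplier B is cheaper by CAD 711.02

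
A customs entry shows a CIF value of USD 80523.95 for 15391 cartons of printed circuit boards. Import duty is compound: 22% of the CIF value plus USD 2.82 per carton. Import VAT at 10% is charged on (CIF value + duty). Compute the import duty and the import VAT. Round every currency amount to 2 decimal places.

Import duty: USD 61117.89; import VAT: USD 14164.18

Ad valorem component: 80523.95 × 22% = 17715.27
Specific component: 15391 × 2.82 = 43402.62
Import duty = 17715.27 + 43402.62 = 61117.89
VAT base = CIF + duty = 80523.95 + 61117.89 = 141641.84
Import VAT = 141641.84 × 10% = 14164.18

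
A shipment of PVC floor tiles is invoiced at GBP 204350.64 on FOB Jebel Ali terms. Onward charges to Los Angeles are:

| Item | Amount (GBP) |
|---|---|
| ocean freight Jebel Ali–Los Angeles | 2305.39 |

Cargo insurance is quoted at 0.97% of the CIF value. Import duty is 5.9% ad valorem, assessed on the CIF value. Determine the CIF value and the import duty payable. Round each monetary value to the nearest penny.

CIF value: GBP 208680.23; import duty: GBP 12312.13

Let C be the CIF value. C = FOB price + freight + 0.97% × C
C − 0.97% × C = 204350.64 + 2305.39
0.9903 × C = 206656.03
C = 206656.03 / 0.9903 = 208680.23
Insurance premium = 0.97% × 208680.23 = 2024.20
Import duty = 208680.23 × 5.9% = 12312.13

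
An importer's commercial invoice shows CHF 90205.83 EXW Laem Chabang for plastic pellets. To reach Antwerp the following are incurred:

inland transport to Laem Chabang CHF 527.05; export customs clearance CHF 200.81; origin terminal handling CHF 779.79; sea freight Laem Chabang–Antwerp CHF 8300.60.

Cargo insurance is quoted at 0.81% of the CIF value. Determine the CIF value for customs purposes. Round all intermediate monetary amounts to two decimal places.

CIF value: CHF 100830.81

Let C be the CIF value. C = EXW price + pre-shipment costs + freight + 0.81% × C
C − 0.81% × C = 90205.83 + 527.05 + 200.81 + 779.79 + 8300.60
0.9919 × C = 100014.08
C = 100014.08 / 0.9919 = 100830.81
Insurance premium = 0.81% × 100830.81 = 816.73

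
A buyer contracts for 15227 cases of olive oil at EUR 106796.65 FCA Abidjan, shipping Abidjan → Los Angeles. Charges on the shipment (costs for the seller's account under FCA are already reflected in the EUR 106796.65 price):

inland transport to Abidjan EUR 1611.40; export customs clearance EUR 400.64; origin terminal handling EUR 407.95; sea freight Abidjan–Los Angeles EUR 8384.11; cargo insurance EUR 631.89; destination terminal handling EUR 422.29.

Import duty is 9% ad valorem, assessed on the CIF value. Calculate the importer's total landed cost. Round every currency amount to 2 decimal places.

Total landed cost: EUR 127102.74

FCA: the seller delivers export-cleared goods to the carrier; the buyer bears costs from that point.
Already in the invoice (seller's account under FCA): inland to port, export clearance — exclude.
CIF value = FCA price + origin terminal + freight + insurance = 106796.65 + 407.95 + 8384.11 + 631.89 = 116220.60
Import duty = 116220.60 × 9% = 10459.85
Buyer bears: origin terminal 407.95 + freight 8384.11 + insurance 631.89 + destination terminal 422.29 + duty 10459.85 = 20306.09
Landed cost = invoice 106796.65 + 20306.09 = 127102.74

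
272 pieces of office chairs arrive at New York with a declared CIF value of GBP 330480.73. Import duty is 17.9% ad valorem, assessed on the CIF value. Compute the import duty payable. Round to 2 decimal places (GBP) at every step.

Import duty = 330480.73 × 17.9% = 59156.05

Import duty: GBP 59156.05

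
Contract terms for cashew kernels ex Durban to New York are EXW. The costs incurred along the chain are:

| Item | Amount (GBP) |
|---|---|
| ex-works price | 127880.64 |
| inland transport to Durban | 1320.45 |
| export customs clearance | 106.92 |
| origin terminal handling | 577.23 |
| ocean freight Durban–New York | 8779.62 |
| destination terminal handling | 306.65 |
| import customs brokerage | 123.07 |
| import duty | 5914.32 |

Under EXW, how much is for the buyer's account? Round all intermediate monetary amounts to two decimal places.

EXW: the seller makes goods available at their premises; the buyer bears all onward costs.
Seller's account: goods 127880.64 = 127880.64
Buyer's account: inland to port 1320.45 + export clearance 106.92 + origin terminal 577.23 + freight 8779.62 + destination terminal 306.65 + brokerage 123.07 + duty 5914.32 = 17128.26

Buyer's account: GBP 17128.26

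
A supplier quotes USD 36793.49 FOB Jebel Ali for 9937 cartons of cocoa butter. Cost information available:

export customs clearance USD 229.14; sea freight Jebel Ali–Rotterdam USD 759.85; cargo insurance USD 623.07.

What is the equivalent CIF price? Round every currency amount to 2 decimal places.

CIF price: USD 38176.41

Not relevant to the conversion: export clearance — on the seller under both FOB and CIF; already in the FOB price and stays in the CIF price.
From FOB to CIF, the seller additionally bears: freight, insurance.
CIF price = 36793.49 + 759.85 + 623.07 = 38176.41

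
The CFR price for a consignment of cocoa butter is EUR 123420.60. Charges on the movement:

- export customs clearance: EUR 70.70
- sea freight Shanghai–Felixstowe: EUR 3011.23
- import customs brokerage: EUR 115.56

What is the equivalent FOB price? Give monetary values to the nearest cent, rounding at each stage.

Not relevant to the conversion: export clearance — on the seller under both CFR and FOB; already in the CFR price and stays in the FOB price. brokerage — on the buyer under both terms; not part of either seller's price.
From CFR to FOB, the seller no longer bears: freight.
FOB price = 123420.60 − 3011.23 = 120409.37

FOB price: EUR 120409.37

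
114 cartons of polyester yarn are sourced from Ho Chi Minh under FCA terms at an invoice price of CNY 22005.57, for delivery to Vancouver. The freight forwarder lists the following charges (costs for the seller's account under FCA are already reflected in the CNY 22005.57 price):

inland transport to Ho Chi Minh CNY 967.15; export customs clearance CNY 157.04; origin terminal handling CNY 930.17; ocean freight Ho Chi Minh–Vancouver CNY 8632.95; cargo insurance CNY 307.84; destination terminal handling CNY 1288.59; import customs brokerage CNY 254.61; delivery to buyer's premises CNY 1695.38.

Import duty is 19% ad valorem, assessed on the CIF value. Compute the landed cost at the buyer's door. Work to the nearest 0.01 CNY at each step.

Total landed cost: CNY 41171.65

FCA: the seller delivers export-cleared goods to the carrier; the buyer bears costs from that point.
Already in the invoice (seller's account under FCA): inland to port, export clearance — exclude.
CIF value = FCA price + origin terminal + freight + insurance = 22005.57 + 930.17 + 8632.95 + 307.84 = 31876.53
Import duty = 31876.53 × 19% = 6056.54
Buyer bears: origin terminal 930.17 + freight 8632.95 + insurance 307.84 + destination terminal 1288.59 + brokerage 254.61 + delivery 1695.38 + duty 6056.54 = 19166.08
Landed cost = invoice 22005.57 + 19166.08 = 41171.65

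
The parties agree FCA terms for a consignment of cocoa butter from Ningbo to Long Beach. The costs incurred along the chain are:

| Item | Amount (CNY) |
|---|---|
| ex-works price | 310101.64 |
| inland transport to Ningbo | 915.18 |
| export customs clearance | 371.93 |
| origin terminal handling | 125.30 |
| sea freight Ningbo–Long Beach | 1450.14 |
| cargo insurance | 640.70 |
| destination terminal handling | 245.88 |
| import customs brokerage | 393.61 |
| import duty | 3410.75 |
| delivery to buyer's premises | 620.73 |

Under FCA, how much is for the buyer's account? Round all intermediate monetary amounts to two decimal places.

Buyer's account: CNY 6887.11

FCA: the seller delivers export-cleared goods to the carrier; the buyer bears costs from that point.
Seller's account: goods 310101.64 + inland to port 915.18 + export clearance 371.93 = 311388.75
Buyer's account: origin terminal 125.30 + freight 1450.14 + insurance 640.70 + destination terminal 245.88 + brokerage 393.61 + duty 3410.75 + delivery 620.73 = 6887.11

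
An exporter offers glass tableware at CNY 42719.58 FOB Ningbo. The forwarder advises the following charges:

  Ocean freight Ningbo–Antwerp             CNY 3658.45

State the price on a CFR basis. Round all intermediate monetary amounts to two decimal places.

From FOB to CFR, the seller additionally bears: freight.
CFR price = 42719.58 + 3658.45 = 46378.03

CFR price: CNY 46378.03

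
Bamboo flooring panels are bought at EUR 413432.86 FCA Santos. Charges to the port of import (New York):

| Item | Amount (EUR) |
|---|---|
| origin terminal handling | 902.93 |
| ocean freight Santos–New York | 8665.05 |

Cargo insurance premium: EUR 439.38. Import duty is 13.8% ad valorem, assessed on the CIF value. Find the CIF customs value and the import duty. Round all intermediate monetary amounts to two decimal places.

CIF value: EUR 423440.22; import duty: EUR 58434.75

CIF = FCA price + pre-shipment costs + freight + insurance
CIF = 413432.86 + 902.93 + 8665.05 + 439.38 = 423440.22
Import duty = 423440.22 × 13.8% = 58434.75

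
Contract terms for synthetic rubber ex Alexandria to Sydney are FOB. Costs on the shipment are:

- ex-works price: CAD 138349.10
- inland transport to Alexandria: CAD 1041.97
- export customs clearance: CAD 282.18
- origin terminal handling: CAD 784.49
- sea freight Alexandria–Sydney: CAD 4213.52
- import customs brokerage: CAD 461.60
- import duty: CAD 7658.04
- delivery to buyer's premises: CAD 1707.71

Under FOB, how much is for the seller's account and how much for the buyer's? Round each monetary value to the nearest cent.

FOB: the seller bears costs until goods are on board at the origin port; the buyer bears freight, insurance and all costs thereafter.
Seller's account: goods 138349.10 + inland to port 1041.97 + export clearance 282.18 + origin terminal 784.49 = 140457.74
Buyer's account: freight 4213.52 + brokerage 461.60 + duty 7658.04 + delivery 1707.71 = 14040.87

Seller: CAD 140457.74; buyer: CAD 14040.87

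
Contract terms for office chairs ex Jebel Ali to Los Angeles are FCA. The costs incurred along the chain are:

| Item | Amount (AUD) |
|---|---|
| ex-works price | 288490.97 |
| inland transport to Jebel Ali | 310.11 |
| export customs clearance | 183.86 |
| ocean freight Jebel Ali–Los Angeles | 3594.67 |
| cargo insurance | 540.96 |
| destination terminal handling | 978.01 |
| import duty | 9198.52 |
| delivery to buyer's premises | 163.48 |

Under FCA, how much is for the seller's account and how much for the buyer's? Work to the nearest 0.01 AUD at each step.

Seller: AUD 288984.94; buyer: AUD 14475.64

FCA: the seller delivers export-cleared goods to the carrier; the buyer bears costs from that point.
Seller's account: goods 288490.97 + inland to port 310.11 + export clearance 183.86 = 288984.94
Buyer's account: freight 3594.67 + insurance 540.96 + destination terminal 978.01 + duty 9198.52 + delivery 163.48 = 14475.64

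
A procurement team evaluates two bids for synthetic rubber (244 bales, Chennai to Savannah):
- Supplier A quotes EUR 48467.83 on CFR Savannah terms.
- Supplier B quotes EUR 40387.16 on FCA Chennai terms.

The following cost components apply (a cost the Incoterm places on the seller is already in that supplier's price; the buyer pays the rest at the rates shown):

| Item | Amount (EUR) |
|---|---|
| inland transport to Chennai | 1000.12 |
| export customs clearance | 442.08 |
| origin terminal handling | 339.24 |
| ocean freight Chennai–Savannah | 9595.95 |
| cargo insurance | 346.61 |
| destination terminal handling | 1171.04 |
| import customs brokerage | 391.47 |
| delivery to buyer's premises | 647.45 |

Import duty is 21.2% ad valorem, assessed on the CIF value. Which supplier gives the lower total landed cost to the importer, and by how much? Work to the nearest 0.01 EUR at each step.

Supplier A is cheaper by EUR 2247.68

Supplier A (CFR):
CIF value = CFR price + insurance = 48467.83 + 346.61 = 48814.44
Import duty = 48814.44 × 21.2% = 10348.66
Buyer bears (A): 346.61 + 1171.04 + 391.47 + 647.45 = 2556.57
Landed cost (A) = invoice 48467.83 + 2556.57 + duty 10348.66 = 61373.06
Supplier B (FCA):
CIF value = FCA price + origin terminal + freight + insurance = 40387.16 + 339.24 + 9595.95 + 346.61 = 50668.96
Import duty = 50668.96 × 21.2% = 10741.82
Buyer bears (B): 339.24 + 9595.95 + 346.61 + 1171.04 + 391.47 + 647.45 = 12491.76
Landed cost (B) = invoice 40387.16 + 12491.76 + duty 10741.82 = 63620.74
Difference = |61373.06 − 63620.74| = 2247.68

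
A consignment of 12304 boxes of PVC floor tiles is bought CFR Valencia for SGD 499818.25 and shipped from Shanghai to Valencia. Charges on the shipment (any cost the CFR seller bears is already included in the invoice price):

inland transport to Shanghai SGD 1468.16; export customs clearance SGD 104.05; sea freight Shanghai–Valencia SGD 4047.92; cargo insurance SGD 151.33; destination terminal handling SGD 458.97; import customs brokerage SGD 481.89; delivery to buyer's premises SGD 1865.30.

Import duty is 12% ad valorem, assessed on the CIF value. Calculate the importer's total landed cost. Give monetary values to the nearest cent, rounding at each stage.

Total landed cost: SGD 562772.09

CFR: the seller pays costs through ocean freight to the destination port, but not insurance.
Already in the invoice (seller's account under CFR): inland to port, export clearance, freight — exclude.
CIF value = CFR price + insurance = 499818.25 + 151.33 = 499969.58
Import duty = 499969.58 × 12% = 59996.35
Buyer bears: insurance 151.33 + destination terminal 458.97 + brokerage 481.89 + delivery 1865.30 + duty 59996.35 = 62953.84
Landed cost = invoice 499818.25 + 62953.84 = 562772.09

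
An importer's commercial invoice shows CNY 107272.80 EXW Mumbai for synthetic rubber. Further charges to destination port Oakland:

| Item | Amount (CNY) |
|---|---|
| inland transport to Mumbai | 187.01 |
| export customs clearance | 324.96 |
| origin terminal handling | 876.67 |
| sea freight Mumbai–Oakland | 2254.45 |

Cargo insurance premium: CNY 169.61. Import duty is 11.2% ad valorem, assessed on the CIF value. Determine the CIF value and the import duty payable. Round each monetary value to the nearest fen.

CIF value: CNY 111085.50; import duty: CNY 12441.58

CIF = EXW price + pre-shipment costs + freight + insurance
CIF = 107272.80 + 187.01 + 324.96 + 876.67 + 2254.45 + 169.61 = 111085.50
Import duty = 111085.50 × 11.2% = 12441.58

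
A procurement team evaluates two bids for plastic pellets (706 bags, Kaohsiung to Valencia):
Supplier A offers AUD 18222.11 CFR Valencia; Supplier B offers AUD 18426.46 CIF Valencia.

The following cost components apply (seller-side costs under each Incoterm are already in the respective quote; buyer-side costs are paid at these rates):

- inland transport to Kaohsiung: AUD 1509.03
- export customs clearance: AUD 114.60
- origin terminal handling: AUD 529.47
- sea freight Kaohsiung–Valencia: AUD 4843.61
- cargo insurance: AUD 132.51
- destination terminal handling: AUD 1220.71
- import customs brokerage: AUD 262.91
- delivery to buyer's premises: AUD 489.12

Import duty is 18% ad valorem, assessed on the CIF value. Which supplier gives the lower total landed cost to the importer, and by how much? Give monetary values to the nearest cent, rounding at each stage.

Supplier A is cheaper by AUD 84.77

Supplier A (CFR):
CIF value = CFR price + insurance = 18222.11 + 132.51 = 18354.62
Import duty = 18354.62 × 18% = 3303.83
Buyer bears (A): 132.51 + 1220.71 + 262.91 + 489.12 = 2105.25
Landed cost (A) = invoice 18222.11 + 2105.25 + duty 3303.83 = 23631.19
Supplier B (CIF):
The CIF price already equals the CIF value: 18426.46
Import duty = 18426.46 × 18% = 3316.76
Buyer bears (B): 1220.71 + 262.91 + 489.12 = 1972.74
Landed cost (B) = invoice 18426.46 + 1972.74 + duty 3316.76 = 23715.96
Difference = |23631.19 − 23715.96| = 84.77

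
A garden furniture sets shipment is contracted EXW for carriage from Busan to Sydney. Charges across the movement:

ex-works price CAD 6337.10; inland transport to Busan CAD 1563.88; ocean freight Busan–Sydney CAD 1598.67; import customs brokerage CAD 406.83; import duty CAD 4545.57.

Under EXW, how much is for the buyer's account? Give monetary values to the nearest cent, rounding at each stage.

EXW: the seller makes goods available at their premises; the buyer bears all onward costs.
Seller's account: goods 6337.10 = 6337.10
Buyer's account: inland to port 1563.88 + freight 1598.67 + brokerage 406.83 + duty 4545.57 = 8114.95

Buyer's account: CAD 8114.95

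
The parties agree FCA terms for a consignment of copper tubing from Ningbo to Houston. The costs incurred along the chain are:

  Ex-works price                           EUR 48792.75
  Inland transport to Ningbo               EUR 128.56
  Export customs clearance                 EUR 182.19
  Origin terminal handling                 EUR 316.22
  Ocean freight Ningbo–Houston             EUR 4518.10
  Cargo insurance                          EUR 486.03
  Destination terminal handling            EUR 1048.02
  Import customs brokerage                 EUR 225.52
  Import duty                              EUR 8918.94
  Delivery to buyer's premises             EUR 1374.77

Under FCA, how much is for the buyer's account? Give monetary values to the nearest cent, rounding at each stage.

Buyer's account: EUR 16887.60

FCA: the seller delivers export-cleared goods to the carrier; the buyer bears costs from that point.
Seller's account: goods 48792.75 + inland to port 128.56 + export clearance 182.19 = 49103.50
Buyer's account: origin terminal 316.22 + freight 4518.10 + insurance 486.03 + destination terminal 1048.02 + brokerage 225.52 + duty 8918.94 + delivery 1374.77 = 16887.60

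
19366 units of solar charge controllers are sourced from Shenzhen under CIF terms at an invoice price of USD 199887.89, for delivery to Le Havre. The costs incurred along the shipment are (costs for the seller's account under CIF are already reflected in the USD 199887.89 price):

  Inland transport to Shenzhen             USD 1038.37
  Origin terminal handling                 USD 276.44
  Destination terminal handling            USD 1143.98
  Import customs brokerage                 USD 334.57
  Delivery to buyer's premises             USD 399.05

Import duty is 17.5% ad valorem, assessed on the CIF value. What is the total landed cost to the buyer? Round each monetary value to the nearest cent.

CIF: the seller pays costs through ocean freight and marine insurance to the destination port.
Already in the invoice (seller's account under CIF): inland to port, origin terminal — exclude.
The CIF price already equals the CIF value: 199887.89
Import duty = 199887.89 × 17.5% = 34980.38
Buyer bears: destination terminal 1143.98 + brokerage 334.57 + delivery 399.05 + duty 34980.38 = 36857.98
Landed cost = invoice 199887.89 + 36857.98 = 236745.87

Total landed cost: USD 236745.87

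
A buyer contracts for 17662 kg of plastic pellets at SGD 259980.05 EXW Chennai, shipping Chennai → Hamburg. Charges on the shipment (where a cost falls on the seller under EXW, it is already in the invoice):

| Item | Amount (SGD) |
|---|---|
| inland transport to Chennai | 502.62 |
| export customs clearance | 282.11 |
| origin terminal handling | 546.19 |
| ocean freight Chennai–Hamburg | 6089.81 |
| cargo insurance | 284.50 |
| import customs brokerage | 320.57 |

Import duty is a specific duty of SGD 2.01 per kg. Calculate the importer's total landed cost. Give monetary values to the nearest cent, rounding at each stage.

Total landed cost: SGD 303506.47

EXW: the seller makes goods available at their premises; the buyer bears all onward costs.
CIF value = EXW price + inland to port + export clearance + origin terminal + freight + insurance = 259980.05 + 502.62 + 282.11 + 546.19 + 6089.81 + 284.50 = 267685.28
Import duty = 17662 × 2.01 = 35500.62
Buyer bears: inland to port 502.62 + export clearance 282.11 + origin terminal 546.19 + freight 6089.81 + insurance 284.50 + brokerage 320.57 + duty 35500.62 = 43526.42
Landed cost = invoice 259980.05 + 43526.42 = 303506.47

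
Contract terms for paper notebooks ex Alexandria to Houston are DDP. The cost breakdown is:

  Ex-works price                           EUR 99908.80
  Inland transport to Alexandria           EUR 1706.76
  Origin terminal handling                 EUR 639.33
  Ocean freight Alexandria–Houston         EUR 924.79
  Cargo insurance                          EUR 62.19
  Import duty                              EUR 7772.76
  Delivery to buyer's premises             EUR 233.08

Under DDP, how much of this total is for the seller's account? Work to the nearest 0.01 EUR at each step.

Seller's account: EUR 111247.71

DDP: the seller bears all costs including import duty.
Seller's account: goods 99908.80 + inland to port 1706.76 + origin terminal 639.33 + freight 924.79 + insurance 62.19 + duty 7772.76 + delivery 233.08 = 111247.71
Buyer's account: 0.00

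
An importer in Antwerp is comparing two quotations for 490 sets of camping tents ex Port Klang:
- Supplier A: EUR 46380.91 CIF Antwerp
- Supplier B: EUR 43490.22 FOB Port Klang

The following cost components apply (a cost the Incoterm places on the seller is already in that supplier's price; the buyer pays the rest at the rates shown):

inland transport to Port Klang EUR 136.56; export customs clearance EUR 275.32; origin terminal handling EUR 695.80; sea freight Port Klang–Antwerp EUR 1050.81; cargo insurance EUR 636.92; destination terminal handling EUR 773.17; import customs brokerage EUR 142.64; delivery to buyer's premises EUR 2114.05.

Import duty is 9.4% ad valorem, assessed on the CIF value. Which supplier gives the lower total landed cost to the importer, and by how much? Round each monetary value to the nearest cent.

Supplier A (CIF):
The CIF price already equals the CIF value: 46380.91
Import duty = 46380.91 × 9.4% = 4359.81
Buyer bears (A): 773.17 + 142.64 + 2114.05 = 3029.86
Landed cost (A) = invoice 46380.91 + 3029.86 + duty 4359.81 = 53770.58
Supplier B (FOB):
CIF value = FOB price + freight + insurance = 43490.22 + 1050.81 + 636.92 = 45177.95
Import duty = 45177.95 × 9.4% = 4246.73
Buyer bears (B): 1050.81 + 636.92 + 773.17 + 142.64 + 2114.05 = 4717.59
Landed cost (B) = invoice 43490.22 + 4717.59 + duty 4246.73 = 52454.54
Difference = |53770.58 − 52454.54| = 1316.04

Supplier B is cheaper by EUR 1316.04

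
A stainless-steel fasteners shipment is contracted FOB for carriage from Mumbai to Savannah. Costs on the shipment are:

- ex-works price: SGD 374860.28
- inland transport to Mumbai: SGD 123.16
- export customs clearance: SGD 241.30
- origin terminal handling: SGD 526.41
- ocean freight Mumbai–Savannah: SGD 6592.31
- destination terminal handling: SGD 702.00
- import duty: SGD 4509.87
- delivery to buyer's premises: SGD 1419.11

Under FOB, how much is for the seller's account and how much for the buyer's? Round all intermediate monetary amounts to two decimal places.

Seller: SGD 375751.15; buyer: SGD 13223.29

FOB: the seller bears costs until goods are on board at the origin port; the buyer bears freight, insurance and all costs thereafter.
Seller's account: goods 374860.28 + inland to port 123.16 + export clearance 241.30 + origin terminal 526.41 = 375751.15
Buyer's account: freight 6592.31 + destination terminal 702.00 + duty 4509.87 + delivery 1419.11 = 13223.29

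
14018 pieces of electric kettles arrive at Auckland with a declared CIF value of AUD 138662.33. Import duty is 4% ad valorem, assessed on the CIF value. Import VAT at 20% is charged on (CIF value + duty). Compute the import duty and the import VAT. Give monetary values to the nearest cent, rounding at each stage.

Import duty: AUD 5546.49; import VAT: AUD 28841.76

Import duty = 138662.33 × 4% = 5546.49
VAT base = CIF + duty = 138662.33 + 5546.49 = 144208.82
Import VAT = 144208.82 × 20% = 28841.76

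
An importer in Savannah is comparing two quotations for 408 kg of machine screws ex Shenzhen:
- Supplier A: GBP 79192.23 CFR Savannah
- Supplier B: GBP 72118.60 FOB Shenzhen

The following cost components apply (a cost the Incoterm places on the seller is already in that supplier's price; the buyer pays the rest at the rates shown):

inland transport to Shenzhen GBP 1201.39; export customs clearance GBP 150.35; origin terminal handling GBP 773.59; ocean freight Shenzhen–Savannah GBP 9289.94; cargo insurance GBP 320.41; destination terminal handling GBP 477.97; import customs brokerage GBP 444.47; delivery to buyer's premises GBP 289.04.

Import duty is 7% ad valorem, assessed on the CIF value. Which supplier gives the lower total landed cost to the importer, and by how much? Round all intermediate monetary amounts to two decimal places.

Supplier A (CFR):
CIF value = CFR price + insurance = 79192.23 + 320.41 = 79512.64
Import duty = 79512.64 × 7% = 5565.88
Buyer bears (A): 320.41 + 477.97 + 444.47 + 289.04 = 1531.89
Landed cost (A) = invoice 79192.23 + 1531.89 + duty 5565.88 = 86290.00
Supplier B (FOB):
CIF value = FOB price + freight + insurance = 72118.60 + 9289.94 + 320.41 = 81728.95
Import duty = 81728.95 × 7% = 5721.03
Buyer bears (B): 9289.94 + 320.41 + 477.97 + 444.47 + 289.04 = 10821.83
Landed cost (B) = invoice 72118.60 + 10821.83 + duty 5721.03 = 88661.46
Difference = |86290.00 − 88661.46| = 2371.46

Supplier A is cheaper by GBP 2371.46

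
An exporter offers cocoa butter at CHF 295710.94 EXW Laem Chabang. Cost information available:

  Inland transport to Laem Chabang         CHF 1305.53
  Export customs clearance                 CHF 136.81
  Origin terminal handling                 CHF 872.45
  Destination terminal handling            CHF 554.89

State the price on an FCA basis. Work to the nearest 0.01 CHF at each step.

FCA price: CHF 297153.28

Not relevant to the conversion: destination terminal, origin terminal — on the buyer under both terms; not part of either seller's price.
From EXW to FCA, the seller additionally bears: inland to port, export clearance.
FCA price = 295710.94 + 1305.53 + 136.81 = 297153.28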